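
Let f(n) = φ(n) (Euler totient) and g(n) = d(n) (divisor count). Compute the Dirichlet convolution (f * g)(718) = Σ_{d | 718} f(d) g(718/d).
(φ * d)(718) = 1080

Divisors of 718: [1, 2, 359, 718]. For each d | 718:
  d = 1: φ(1) · d(718/1) = 1 · 4 = 4
  d = 2: φ(2) · d(718/2) = 1 · 2 = 2
  d = 359: φ(359) · d(718/359) = 358 · 2 = 716
  d = 718: φ(718) · d(718/718) = 358 · 1 = 358
Summing: (φ * d)(718) = 4 + 2 + 716 + 358 = 1080.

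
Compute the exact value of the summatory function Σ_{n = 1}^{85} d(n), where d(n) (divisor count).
Σ_{n ≤ 85} d(n) = 395

Compute d(n) for each 1 ≤ n ≤ 85: d(1) = 1, d(2) = 2, d(3) = 2, d(4) = 3, d(5) = 2, d(6) = 4, d(7) = 2, d(8) = 4, d(9) = 3, d(10) = 4, d(11) = 2, d(12) = 6, d(13) = 2, d(14) = 4, d(15) = 4, d(16) = 5, d(17) = 2, d(18) = 6, d(19) = 2, d(20) = 6, d(21) = 4, d(22) = 4, d(23) = 2, d(24) = 8, d(25) = 3, d(26) = 4, d(27) = 4, d(28) = 6, d(29) = 2, d(30) = 8, d(31) = 2, d(32) = 6, d(33) = 4, d(34) = 4, d(35) = 4, d(36) = 9, d(37) = 2, d(38) = 4, d(39) = 4, d(40) = 8, d(41) = 2, d(42) = 8, d(43) = 2, d(44) = 6, d(45) = 6, d(46) = 4, d(47) = 2, d(48) = 10, d(49) = 3, d(50) = 6, d(51) = 4, d(52) = 6, d(53) = 2, d(54) = 8, d(55) = 4, d(56) = 8, d(57) = 4, d(58) = 4, d(59) = 2, d(60) = 12, d(61) = 2, d(62) = 4, d(63) = 6, d(64) = 7, d(65) = 4, d(66) = 8, d(67) = 2, d(68) = 6, d(69) = 4, d(70) = 8, d(71) = 2, d(72) = 12, d(73) = 2, d(74) = 4, d(75) = 6, d(76) = 6, d(77) = 4, d(78) = 8, d(79) = 2, d(80) = 10, d(81) = 5, d(82) = 4, d(83) = 2, d(84) = 12, d(85) = 4. Summing all 85 values: 395. (Dirichlet's divisor formula: Σ_{n ≤ x} d(n) = x ln(x) + (2γ − 1) x + O(√x). For x = 85, the asymptotic estimate is ≈ 390.75.)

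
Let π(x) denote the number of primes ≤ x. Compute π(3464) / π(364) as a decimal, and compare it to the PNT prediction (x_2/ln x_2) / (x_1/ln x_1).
π(3464)/π(364) = 485/72 ≈ 6.7361;  PNT prediction ≈ 6.8858.

π(364) = 72 and π(3464) = 485, so π(3464)/π(364) ≈ 6.7361. The PNT-predicted ratio is (3464/ln(3464)) / (364/ln(364)) ≈ 6.8858. The two agree to within a few percent, as expected.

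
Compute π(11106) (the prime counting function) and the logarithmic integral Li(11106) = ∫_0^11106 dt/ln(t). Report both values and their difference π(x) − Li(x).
π(11106) = 1345;  Li(11106) ≈ 1365.53;  π(x) − Li(x) ≈ -20.53.

Direct count of primes ≤ 11106 gives π(11106) = 1345. Numerical evaluation of the logarithmic integral gives Li(11106) ≈ 1365.53. The difference π(x) − Li(x) ≈ -20.53 is typically negative for small/moderate x (Li(x) overestimates), though Littlewood's theorem shows this sign changes infinitely often.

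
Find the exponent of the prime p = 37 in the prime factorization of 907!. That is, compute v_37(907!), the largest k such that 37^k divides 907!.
v_37(907!) = 24

Legendre's formula: v_p(n!) = Σ_{k ≥ 1} ⌊n / p^k⌋. For p = 37, n = 907, the terms are:
  ⌊907/37^1⌋ = ⌊907/37⌋ = 24
(the next term ⌊907/37^2⌋ = 0, terminating the sum). Summing: v_37(907!) = 24 = 24.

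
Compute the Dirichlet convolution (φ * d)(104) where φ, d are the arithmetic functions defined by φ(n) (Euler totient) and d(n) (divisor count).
(φ * d)(104) = 210

Divisors of 104: [1, 2, 4, 8, 13, 26, 52, 104]. For each d | 104:
  d = 1: φ(1) · d(104/1) = 1 · 8 = 8
  d = 2: φ(2) · d(104/2) = 1 · 6 = 6
  d = 4: φ(4) · d(104/4) = 2 · 4 = 8
  d = 8: φ(8) · d(104/8) = 4 · 2 = 8
  d = 13: φ(13) · d(104/13) = 12 · 4 = 48
  d = 26: φ(26) · d(104/26) = 12 · 3 = 36
  d = 52: φ(52) · d(104/52) = 24 · 2 = 48
  d = 104: φ(104) · d(104/104) = 48 · 1 = 48
Summing: (φ * d)(104) = 8 + 6 + 8 + 8 + 48 + 36 + 48 + 48 = 210.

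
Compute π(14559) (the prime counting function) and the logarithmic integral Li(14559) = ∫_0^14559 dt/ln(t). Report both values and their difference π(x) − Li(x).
π(14559) = 1706;  Li(14559) ≈ 1730.69;  π(x) − Li(x) ≈ -24.69.

Direct count of primes ≤ 14559 gives π(14559) = 1706. Numerical evaluation of the logarithmic integral gives Li(14559) ≈ 1730.69. The difference π(x) − Li(x) ≈ -24.69 is typically negative for small/moderate x (Li(x) overestimates), though Littlewood's theorem shows this sign changes infinitely often.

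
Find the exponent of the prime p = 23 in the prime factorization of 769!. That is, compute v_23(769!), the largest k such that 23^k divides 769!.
v_23(769!) = 34

Legendre's formula: v_p(n!) = Σ_{k ≥ 1} ⌊n / p^k⌋. For p = 23, n = 769, the terms are:
  ⌊769/23^1⌋ = ⌊769/23⌋ = 33
  ⌊769/23^2⌋ = ⌊769/529⌋ = 1
(the next term ⌊769/23^3⌋ = 0, terminating the sum). Summing: v_23(769!) = 33 + 1 = 34.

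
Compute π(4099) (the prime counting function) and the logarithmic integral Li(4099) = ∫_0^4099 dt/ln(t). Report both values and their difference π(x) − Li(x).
π(4099) = 565;  Li(4099) ≈ 577.28;  π(x) − Li(x) ≈ -12.28.

Direct count of primes ≤ 4099 gives π(4099) = 565. Numerical evaluation of the logarithmic integral gives Li(4099) ≈ 577.28. The difference π(x) − Li(x) ≈ -12.28 is typically negative for small/moderate x (Li(x) overestimates), though Littlewood's theorem shows this sign changes infinitely often.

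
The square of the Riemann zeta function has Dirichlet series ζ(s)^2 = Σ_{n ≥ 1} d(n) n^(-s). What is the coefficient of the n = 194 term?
d(194) = 4

ζ(s)^2 = (Σ 1/m^s)(Σ 1/k^s). The coefficient of 1/n^s in the product is the number of ordered pairs (m, k) with mk = n, which equals d(n). For n = 194, divisors are [1, 2, 97, 194], so d(194) = 4.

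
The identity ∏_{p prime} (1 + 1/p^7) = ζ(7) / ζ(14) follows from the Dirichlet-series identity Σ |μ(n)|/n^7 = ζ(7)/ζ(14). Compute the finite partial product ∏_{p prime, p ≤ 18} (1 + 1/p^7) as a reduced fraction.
∏ = 5978632292892509031852506135276312/5929491512745875728410756452578125

The primes p ≤ 18 are [2, 3, 5, 7, 11, 13, 17]. For each, (1 + 1/p^7) = (p^7 + 1)/p^7. Multiplying these fractions over p ∈ [2, 3, 5, 7, 11, 13, 17] gives 5978632292892509031852506135276312/5929491512745875728410756452578125. (In the limit P → ∞ this tends to ζ(7)/ζ(14).)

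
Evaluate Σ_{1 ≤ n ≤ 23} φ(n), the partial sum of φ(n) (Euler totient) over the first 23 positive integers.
Σ_{n ≤ 23} φ(n) = 172

Compute φ(n) for each 1 ≤ n ≤ 23: φ(1) = 1, φ(2) = 1, φ(3) = 2, φ(4) = 2, φ(5) = 4, φ(6) = 2, φ(7) = 6, φ(8) = 4, φ(9) = 6, φ(10) = 4, φ(11) = 10, φ(12) = 4, φ(13) = 12, φ(14) = 6, φ(15) = 8, φ(16) = 8, φ(17) = 16, φ(18) = 6, φ(19) = 18, φ(20) = 8, φ(21) = 12, φ(22) = 10, φ(23) = 22. Summing all 23 values: 172. (Average order: Σ_{n ≤ x} φ(n) ~ (3/π²) x². For x = 23, (3/π²)·23² ≈ 160.80.)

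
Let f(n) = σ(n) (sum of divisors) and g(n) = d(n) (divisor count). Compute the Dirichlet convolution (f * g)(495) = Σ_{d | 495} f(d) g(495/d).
(σ * d)(495) = 2688

Divisors of 495: [1, 3, 5, 9, 11, 15, 33, 45, 55, 99, 165, 495]. For each d | 495:
  d = 1: σ(1) · d(495/1) = 1 · 12 = 12
  d = 3: σ(3) · d(495/3) = 4 · 8 = 32
  d = 5: σ(5) · d(495/5) = 6 · 6 = 36
  d = 9: σ(9) · d(495/9) = 13 · 4 = 52
  d = 11: σ(11) · d(495/11) = 12 · 6 = 72
  d = 15: σ(15) · d(495/15) = 24 · 4 = 96
  d = 33: σ(33) · d(495/33) = 48 · 4 = 192
  d = 45: σ(45) · d(495/45) = 78 · 2 = 156
  d = 55: σ(55) · d(495/55) = 72 · 3 = 216
  d = 99: σ(99) · d(495/99) = 156 · 2 = 312
  d = 165: σ(165) · d(495/165) = 288 · 2 = 576
  d = 495: σ(495) · d(495/495) = 936 · 1 = 936
Summing: (σ * d)(495) = 12 + 32 + 36 + 52 + 72 + 96 + 192 + 156 + 216 + 312 + 576 + 936 = 2688.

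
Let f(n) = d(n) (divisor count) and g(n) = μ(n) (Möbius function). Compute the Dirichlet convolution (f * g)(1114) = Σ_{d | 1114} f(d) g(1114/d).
(d * μ)(1114) = 1

Divisors of 1114: [1, 2, 557, 1114]. For each d | 1114:
  d = 1: d(1) · μ(1114/1) = 1 · 1 = 1
  d = 2: d(2) · μ(1114/2) = 2 · -1 = -2
  d = 557: d(557) · μ(1114/557) = 2 · -1 = -2
  d = 1114: d(1114) · μ(1114/1114) = 4 · 1 = 4
Summing: (d * μ)(1114) = 1 + -2 + -2 + 4 = 1.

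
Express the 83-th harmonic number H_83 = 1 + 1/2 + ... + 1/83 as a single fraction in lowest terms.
H_83 = 3672441655127796364812512959533039359/734184632222154704090370027645633600

Direct summation: H_83 = 1 + 1/2 + ... + 1/83. The least common denominator is lcm(1, ..., 83) = 8076030954443701744994070304101969600; over this denominator the numerator is 8076030954443701744994070304101969600 + 4038015477221850872497035152050984800 + 2692010318147900581664690101367323200 + 2019007738610925436248517576025492400 + 1615206190888740348998814060820393920 + 1346005159073950290832345050683661600 + 1153718707777671677856295757728852800 + 1009503869305462718124258788012746200 + 897336772715966860554896700455774400 + 807603095444370174499407030410196960 + 734184632222154704090370027645633600 + 673002579536975145416172525341830800 + 621233150341823211153390023392459200 + 576859353888835838928147878864426400 + 538402063629580116332938020273464640 + 504751934652731359062129394006373100 + 475060644379041279117298253182468800 + 448668386357983430277448350227887200 + 425054260760194828683898437057998400 + 403801547722185087249703515205098480 + 384572902592557225952098585909617600 + 367092316111077352045185013822816800 + 351131780627987032391046534960955200 + 336501289768487572708086262670915400 + 323041238177748069799762812164078784 + 310616575170911605576695011696229600 + 299112257571988953518298900151924800 + 288429676944417919464073939432213200 + 278483826015300060172209320831102400 + 269201031814790058166469010136732320 + 260517127562700056290131300132321600 + 252375967326365679531064697003186550 + 244728210740718234696790009215211200 + 237530322189520639558649126591234400 + 230743741555534335571259151545770560 + 224334193178991715138724175113943600 + 218271106876856803918758656867620800 + 212527130380097414341949218528999200 + 207077716780607737051130007797486400 + 201900773861092543624851757602549240 + 196976364742529310853513909856145600 + 192286451296278612976049292954808800 + 187814673359155854534745821025627200 + 183546158055538676022592506911408400 + 179467354543193372110979340091154880 + 175565890313993516195523267480477600 + 171830445839227696702001495831956800 + 168250644884243786354043131335457700 + 164816958253953096836613679675550400 + 161520619088874034899881406082039392 + 158353548126347093039099417727489600 + 155308287585455802788347505848114800 + 152377942536673617830076798190603200 + 149556128785994476759149450075962400 + 146836926444430940818074005529126720 + 144214838472208959732036969716106600 + 141684753586731609561299479019332800 + 139241913007650030086104660415551200 + 136881880583791554999899496679694400 + 134600515907395029083234505068366160 + 132393950072847569590066726296753600 + 130258563781350028145065650066160800 + 128190967530852408650699528636539200 + 126187983663182839765532348501593275 + 124246630068364642230678004678491840 + 122364105370359117348395004607605600 + 120537775439458234999911497076148800 + 118765161094760319779324563295617200 + 117043926875995677463682178320318400 + 115371870777767167785629575772885280 + 113746914851319742887240426818337600 + 112167096589495857569362087556971800 + 110630561019776736232795483617835200 + 109135553438428401959379328433810400 + 107680412725916023266587604054692928 + 106263565190048707170974609264499600 + 104883518888879243441481432520804800 + 103538858390303868525565003898743200 + 102228239929667110696127472203822400 + 100950386930546271812425878801274620 + 99704085857329651172766300050641600 + 98488182371264655426756954928072800 + 97301577764381948734868316916891200 = 40396858206405760012937642554863432949, so H_83 = 40396858206405760012937642554863432949/8076030954443701744994070304101969600; reducing by gcd(40396858206405760012937642554863432949, 8076030954443701744994070304101969600) = 11 gives 3672441655127796364812512959533039359/734184632222154704090370027645633600 ≈ 5.00207. (The PNT-adjacent estimate ln(83) + γ ≈ 4.99606 matches within O(1/n).)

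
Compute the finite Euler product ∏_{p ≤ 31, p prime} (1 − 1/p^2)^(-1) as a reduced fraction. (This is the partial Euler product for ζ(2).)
∏ = 82920037520482019/50722704772300800

The primes p ≤ 31 are [2, 3, 5, 7, 11, 13, 17, 19, 23, 29, 31]. For each prime, (1 − 1/p^2)^(-1) = p^2 / (p^2 − 1). The product is (1 − 1/2^2)^(-1), (1 − 1/3^2)^(-1), (1 − 1/5^2)^(-1), (1 − 1/7^2)^(-1), (1 − 1/11^2)^(-1), (1 − 1/13^2)^(-1), (1 − 1/17^2)^(-1), (1 − 1/19^2)^(-1), (1 − 1/23^2)^(-1), (1 − 1/29^2)^(-1), (1 − 1/31^2)^(-1) = ∏ p^2 / (p^2 − 1) = 82920037520482019/50722704772300800.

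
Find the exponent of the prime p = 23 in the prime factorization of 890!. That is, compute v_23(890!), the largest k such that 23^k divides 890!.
v_23(890!) = 39

Legendre's formula: v_p(n!) = Σ_{k ≥ 1} ⌊n / p^k⌋. For p = 23, n = 890, the terms are:
  ⌊890/23^1⌋ = ⌊890/23⌋ = 38
  ⌊890/23^2⌋ = ⌊890/529⌋ = 1
(the next term ⌊890/23^3⌋ = 0, terminating the sum). Summing: v_23(890!) = 38 + 1 = 39.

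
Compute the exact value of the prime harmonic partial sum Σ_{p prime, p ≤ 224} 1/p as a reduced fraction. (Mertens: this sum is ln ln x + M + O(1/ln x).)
Σ 1/p = 718699639327957473429492425322377115938612460993073775465130392853544377727917042657991/367009731827331916465034565550136732339800312955331782619462457039988073311157667212930

π(224) = 48, so the primes ≤ 224 are [2, 3, 5, 7, 11, 13, 17, 19, 23, 29, 31, 37, 41, 43, 47, 53, 59, 61, 67, 71, 73, 79, 83, 89, 97, 101, 103, 107, 109, 113, 127, 131, 137, 139, 149, 151, 157, 163, 167, 173, 179, 181, 191, 193, 197, 199, 211, 223]. Summing 1/p over these primes: 718699639327957473429492425322377115938612460993073775465130392853544377727917042657991/367009731827331916465034565550136732339800312955331782619462457039988073311157667212930 ≈ 1.9583. Mertens estimate ln ln(224) + 0.2615 ≈ 1.9501.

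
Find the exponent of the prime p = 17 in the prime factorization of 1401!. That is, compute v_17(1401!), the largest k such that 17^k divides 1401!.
v_17(1401!) = 86

Legendre's formula: v_p(n!) = Σ_{k ≥ 1} ⌊n / p^k⌋. For p = 17, n = 1401, the terms are:
  ⌊1401/17^1⌋ = ⌊1401/17⌋ = 82
  ⌊1401/17^2⌋ = ⌊1401/289⌋ = 4
(the next term ⌊1401/17^3⌋ = 0, terminating the sum). Summing: v_17(1401!) = 82 + 4 = 86.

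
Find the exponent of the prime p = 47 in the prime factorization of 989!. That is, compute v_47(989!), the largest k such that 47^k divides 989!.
v_47(989!) = 21

Legendre's formula: v_p(n!) = Σ_{k ≥ 1} ⌊n / p^k⌋. For p = 47, n = 989, the terms are:
  ⌊989/47^1⌋ = ⌊989/47⌋ = 21
(the next term ⌊989/47^2⌋ = 0, terminating the sum). Summing: v_47(989!) = 21 = 21.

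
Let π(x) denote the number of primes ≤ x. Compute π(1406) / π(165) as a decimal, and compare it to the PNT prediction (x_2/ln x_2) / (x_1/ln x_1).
π(1406)/π(165) = 222/38 ≈ 5.8421;  PNT prediction ≈ 6.0025.

π(165) = 38 and π(1406) = 222, so π(1406)/π(165) ≈ 5.8421. The PNT-predicted ratio is (1406/ln(1406)) / (165/ln(165)) ≈ 6.0025. The two agree to within a few percent, as expected.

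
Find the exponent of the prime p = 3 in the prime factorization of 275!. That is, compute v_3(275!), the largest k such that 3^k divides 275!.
v_3(275!) = 135

Legendre's formula: v_p(n!) = Σ_{k ≥ 1} ⌊n / p^k⌋. For p = 3, n = 275, the terms are:
  ⌊275/3^1⌋ = ⌊275/3⌋ = 91
  ⌊275/3^2⌋ = ⌊275/9⌋ = 30
  ⌊275/3^3⌋ = ⌊275/27⌋ = 10
  ⌊275/3^4⌋ = ⌊275/81⌋ = 3
  ⌊275/3^5⌋ = ⌊275/243⌋ = 1
(the next term ⌊275/3^6⌋ = 0, terminating the sum). Summing: v_3(275!) = 91 + 30 + 10 + 3 + 1 = 135.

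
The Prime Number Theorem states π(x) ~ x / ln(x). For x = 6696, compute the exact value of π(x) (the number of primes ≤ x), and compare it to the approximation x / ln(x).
π(6696) = 863;  x/ln(x) ≈ 760.11;  relative error ≈ 11.92%.

Directly count primes up to 6696: π(6696) = 863. The PNT approximation gives 6696/ln(6696) ≈ 6696/8.80927 ≈ 760.11. Relative error (π(x) − x/ln(x)) / π(x) ≈ 11.92%; the approximation is known to undercount slightly (Li(x) is a better estimate).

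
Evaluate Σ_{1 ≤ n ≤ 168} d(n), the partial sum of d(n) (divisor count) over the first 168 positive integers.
Σ_{n ≤ 168} d(n) = 894

Compute d(n) for each 1 ≤ n ≤ 168: d(1) = 1, d(2) = 2, d(3) = 2, d(4) = 3, d(5) = 2, d(6) = 4, d(7) = 2, d(8) = 4, d(9) = 3, d(10) = 4, d(11) = 2, d(12) = 6, d(13) = 2, d(14) = 4, d(15) = 4, d(16) = 5, d(17) = 2, d(18) = 6, d(19) = 2, d(20) = 6, d(21) = 4, d(22) = 4, d(23) = 2, d(24) = 8, d(25) = 3, d(26) = 4, d(27) = 4, d(28) = 6, d(29) = 2, d(30) = 8, d(31) = 2, d(32) = 6, d(33) = 4, d(34) = 4, d(35) = 4, d(36) = 9, d(37) = 2, d(38) = 4, d(39) = 4, d(40) = 8, d(41) = 2, d(42) = 8, d(43) = 2, d(44) = 6, d(45) = 6, d(46) = 4, d(47) = 2, d(48) = 10, d(49) = 3, d(50) = 6, d(51) = 4, d(52) = 6, d(53) = 2, d(54) = 8, d(55) = 4, d(56) = 8, d(57) = 4, d(58) = 4, d(59) = 2, d(60) = 12, d(61) = 2, d(62) = 4, d(63) = 6, d(64) = 7, d(65) = 4, d(66) = 8, d(67) = 2, d(68) = 6, d(69) = 4, d(70) = 8, d(71) = 2, d(72) = 12, d(73) = 2, d(74) = 4, d(75) = 6, d(76) = 6, d(77) = 4, d(78) = 8, d(79) = 2, d(80) = 10, d(81) = 5, d(82) = 4, d(83) = 2, d(84) = 12, d(85) = 4, d(86) = 4, d(87) = 4, d(88) = 8, d(89) = 2, d(90) = 12, d(91) = 4, d(92) = 6, d(93) = 4, d(94) = 4, d(95) = 4, d(96) = 12, d(97) = 2, d(98) = 6, d(99) = 6, d(100) = 9, d(101) = 2, d(102) = 8, d(103) = 2, d(104) = 8, d(105) = 8, d(106) = 4, d(107) = 2, d(108) = 12, d(109) = 2, d(110) = 8, d(111) = 4, d(112) = 10, d(113) = 2, d(114) = 8, d(115) = 4, d(116) = 6, d(117) = 6, d(118) = 4, d(119) = 4, d(120) = 16, d(121) = 3, d(122) = 4, d(123) = 4, d(124) = 6, d(125) = 4, d(126) = 12, d(127) = 2, d(128) = 8, d(129) = 4, d(130) = 8, d(131) = 2, d(132) = 12, d(133) = 4, d(134) = 4, d(135) = 8, d(136) = 8, d(137) = 2, d(138) = 8, d(139) = 2, d(140) = 12, d(141) = 4, d(142) = 4, d(143) = 4, d(144) = 15, d(145) = 4, d(146) = 4, d(147) = 6, d(148) = 6, d(149) = 2, d(150) = 12, d(151) = 2, d(152) = 8, d(153) = 6, d(154) = 8, d(155) = 4, d(156) = 12, d(157) = 2, d(158) = 4, d(159) = 4, d(160) = 12, d(161) = 4, d(162) = 10, d(163) = 2, d(164) = 6, d(165) = 8, d(166) = 4, d(167) = 2, d(168) = 16. Summing all 168 values: 894. (Dirichlet's divisor formula: Σ_{n ≤ x} d(n) = x ln(x) + (2γ − 1) x + O(√x). For x = 168, the asymptotic estimate is ≈ 886.77.)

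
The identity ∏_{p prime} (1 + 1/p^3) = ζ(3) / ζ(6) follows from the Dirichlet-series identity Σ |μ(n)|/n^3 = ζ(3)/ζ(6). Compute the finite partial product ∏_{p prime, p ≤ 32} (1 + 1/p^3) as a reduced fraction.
∏ = 123276368443014873612288/104343309932640260237195

The primes p ≤ 32 are [2, 3, 5, 7, 11, 13, 17, 19, 23, 29, 31]. For each, (1 + 1/p^3) = (p^3 + 1)/p^3. Multiplying these fractions over p ∈ [2, 3, 5, 7, 11, 13, 17, 19, 23, 29, 31] gives 123276368443014873612288/104343309932640260237195. (In the limit P → ∞ this tends to ζ(3)/ζ(6).)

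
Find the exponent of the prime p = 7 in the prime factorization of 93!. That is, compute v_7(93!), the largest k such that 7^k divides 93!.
v_7(93!) = 14

Legendre's formula: v_p(n!) = Σ_{k ≥ 1} ⌊n / p^k⌋. For p = 7, n = 93, the terms are:
  ⌊93/7^1⌋ = ⌊93/7⌋ = 13
  ⌊93/7^2⌋ = ⌊93/49⌋ = 1
(the next term ⌊93/7^3⌋ = 0, terminating the sum). Summing: v_7(93!) = 13 + 1 = 14.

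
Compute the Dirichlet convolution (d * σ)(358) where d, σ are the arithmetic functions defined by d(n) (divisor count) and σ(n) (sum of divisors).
(d * σ)(358) = 910

Divisors of 358: [1, 2, 179, 358]. For each d | 358:
  d = 1: d(1) · σ(358/1) = 1 · 540 = 540
  d = 2: d(2) · σ(358/2) = 2 · 180 = 360
  d = 179: d(179) · σ(358/179) = 2 · 3 = 6
  d = 358: d(358) · σ(358/358) = 4 · 1 = 4
Summing: (d * σ)(358) = 540 + 360 + 6 + 4 = 910.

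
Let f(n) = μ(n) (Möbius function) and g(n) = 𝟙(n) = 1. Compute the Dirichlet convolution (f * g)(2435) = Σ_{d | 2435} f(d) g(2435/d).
(μ * 𝟙)(2435) = 0

Divisors of 2435: [1, 5, 487, 2435]. For each d | 2435:
  d = 1: μ(1) · 𝟙(2435/1) = 1 · 1 = 1
  d = 5: μ(5) · 𝟙(2435/5) = -1 · 1 = -1
  d = 487: μ(487) · 𝟙(2435/487) = -1 · 1 = -1
  d = 2435: μ(2435) · 𝟙(2435/2435) = 1 · 1 = 1
Summing: (μ * 𝟙)(2435) = 1 + -1 + -1 + 1 = 0.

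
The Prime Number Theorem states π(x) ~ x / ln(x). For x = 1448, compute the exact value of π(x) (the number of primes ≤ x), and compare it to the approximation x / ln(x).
π(1448) = 229;  x/ln(x) ≈ 198.96;  relative error ≈ 13.12%.

Directly count primes up to 1448: π(1448) = 229. The PNT approximation gives 1448/ln(1448) ≈ 1448/7.27794 ≈ 198.96. Relative error (π(x) − x/ln(x)) / π(x) ≈ 13.12%; the approximation is known to undercount slightly (Li(x) is a better estimate).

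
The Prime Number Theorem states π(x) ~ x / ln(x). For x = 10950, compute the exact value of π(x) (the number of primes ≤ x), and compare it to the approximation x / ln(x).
π(10950) = 1330;  x/ln(x) ≈ 1177.28;  relative error ≈ 11.48%.

Directly count primes up to 10950: π(10950) = 1330. The PNT approximation gives 10950/ln(10950) ≈ 10950/9.30109 ≈ 1177.28. Relative error (π(x) − x/ln(x)) / π(x) ≈ 11.48%; the approximation is known to undercount slightly (Li(x) is a better estimate).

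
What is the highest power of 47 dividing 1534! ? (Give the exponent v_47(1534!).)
v_47(1534!) = 32

Legendre's formula: v_p(n!) = Σ_{k ≥ 1} ⌊n / p^k⌋. For p = 47, n = 1534, the terms are:
  ⌊1534/47^1⌋ = ⌊1534/47⌋ = 32
(the next term ⌊1534/47^2⌋ = 0, terminating the sum). Summing: v_47(1534!) = 32 = 32.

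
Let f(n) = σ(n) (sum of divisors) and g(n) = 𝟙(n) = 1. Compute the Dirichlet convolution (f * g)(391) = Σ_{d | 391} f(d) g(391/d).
(σ * 𝟙)(391) = 475

Divisors of 391: [1, 17, 23, 391]. For each d | 391:
  d = 1: σ(1) · 𝟙(391/1) = 1 · 1 = 1
  d = 17: σ(17) · 𝟙(391/17) = 18 · 1 = 18
  d = 23: σ(23) · 𝟙(391/23) = 24 · 1 = 24
  d = 391: σ(391) · 𝟙(391/391) = 432 · 1 = 432
Summing: (σ * 𝟙)(391) = 1 + 18 + 24 + 432 = 475.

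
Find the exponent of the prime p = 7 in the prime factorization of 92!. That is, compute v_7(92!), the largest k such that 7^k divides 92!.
v_7(92!) = 14

Legendre's formula: v_p(n!) = Σ_{k ≥ 1} ⌊n / p^k⌋. For p = 7, n = 92, the terms are:
  ⌊92/7^1⌋ = ⌊92/7⌋ = 13
  ⌊92/7^2⌋ = ⌊92/49⌋ = 1
(the next term ⌊92/7^3⌋ = 0, terminating the sum). Summing: v_7(92!) = 13 + 1 = 14.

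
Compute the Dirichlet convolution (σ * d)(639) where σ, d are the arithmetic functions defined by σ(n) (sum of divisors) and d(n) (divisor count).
(σ * d)(639) = 1776

Divisors of 639: [1, 3, 9, 71, 213, 639]. For each d | 639:
  d = 1: σ(1) · d(639/1) = 1 · 6 = 6
  d = 3: σ(3) · d(639/3) = 4 · 4 = 16
  d = 9: σ(9) · d(639/9) = 13 · 2 = 26
  d = 71: σ(71) · d(639/71) = 72 · 3 = 216
  d = 213: σ(213) · d(639/213) = 288 · 2 = 576
  d = 639: σ(639) · d(639/639) = 936 · 1 = 936
Summing: (σ * d)(639) = 6 + 16 + 26 + 216 + 576 + 936 = 1776.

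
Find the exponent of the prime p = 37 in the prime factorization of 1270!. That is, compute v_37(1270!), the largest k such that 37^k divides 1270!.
v_37(1270!) = 34

Legendre's formula: v_p(n!) = Σ_{k ≥ 1} ⌊n / p^k⌋. For p = 37, n = 1270, the terms are:
  ⌊1270/37^1⌋ = ⌊1270/37⌋ = 34
(the next term ⌊1270/37^2⌋ = 0, terminating the sum). Summing: v_37(1270!) = 34 = 34.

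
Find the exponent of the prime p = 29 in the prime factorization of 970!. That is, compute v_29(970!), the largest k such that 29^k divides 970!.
v_29(970!) = 34

Legendre's formula: v_p(n!) = Σ_{k ≥ 1} ⌊n / p^k⌋. For p = 29, n = 970, the terms are:
  ⌊970/29^1⌋ = ⌊970/29⌋ = 33
  ⌊970/29^2⌋ = ⌊970/841⌋ = 1
(the next term ⌊970/29^3⌋ = 0, terminating the sum). Summing: v_29(970!) = 33 + 1 = 34.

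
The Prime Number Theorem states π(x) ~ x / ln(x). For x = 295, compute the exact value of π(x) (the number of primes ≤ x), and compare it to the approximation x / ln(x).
π(295) = 62;  x/ln(x) ≈ 51.87;  relative error ≈ 16.33%.

Directly count primes up to 295: π(295) = 62. The PNT approximation gives 295/ln(295) ≈ 295/5.68698 ≈ 51.87. Relative error (π(x) − x/ln(x)) / π(x) ≈ 16.33%; the approximation is known to undercount slightly (Li(x) is a better estimate).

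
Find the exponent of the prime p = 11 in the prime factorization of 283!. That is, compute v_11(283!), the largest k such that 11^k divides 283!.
v_11(283!) = 27

Legendre's formula: v_p(n!) = Σ_{k ≥ 1} ⌊n / p^k⌋. For p = 11, n = 283, the terms are:
  ⌊283/11^1⌋ = ⌊283/11⌋ = 25
  ⌊283/11^2⌋ = ⌊283/121⌋ = 2
(the next term ⌊283/11^3⌋ = 0, terminating the sum). Summing: v_11(283!) = 25 + 2 = 27.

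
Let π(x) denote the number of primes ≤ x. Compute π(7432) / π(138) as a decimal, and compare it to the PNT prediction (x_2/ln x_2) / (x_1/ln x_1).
π(7432)/π(138) = 941/33 ≈ 28.5152;  PNT prediction ≈ 29.7701.

π(138) = 33 and π(7432) = 941, so π(7432)/π(138) ≈ 28.5152. The PNT-predicted ratio is (7432/ln(7432)) / (138/ln(138)) ≈ 29.7701. The two agree to within a few percent, as expected.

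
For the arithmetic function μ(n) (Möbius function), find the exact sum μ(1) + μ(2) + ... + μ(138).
Σ_{n ≤ 138} μ(n) = -3

Compute μ(n) for each 1 ≤ n ≤ 138: μ(1) = 1, μ(2) = -1, μ(3) = -1, μ(4) = 0, μ(5) = -1, μ(6) = 1, μ(7) = -1, μ(8) = 0, μ(9) = 0, μ(10) = 1, μ(11) = -1, μ(12) = 0, μ(13) = -1, μ(14) = 1, μ(15) = 1, μ(16) = 0, μ(17) = -1, μ(18) = 0, μ(19) = -1, μ(20) = 0, μ(21) = 1, μ(22) = 1, μ(23) = -1, μ(24) = 0, μ(25) = 0, μ(26) = 1, μ(27) = 0, μ(28) = 0, μ(29) = -1, μ(30) = -1, μ(31) = -1, μ(32) = 0, μ(33) = 1, μ(34) = 1, μ(35) = 1, μ(36) = 0, μ(37) = -1, μ(38) = 1, μ(39) = 1, μ(40) = 0, μ(41) = -1, μ(42) = -1, μ(43) = -1, μ(44) = 0, μ(45) = 0, μ(46) = 1, μ(47) = -1, μ(48) = 0, μ(49) = 0, μ(50) = 0, μ(51) = 1, μ(52) = 0, μ(53) = -1, μ(54) = 0, μ(55) = 1, μ(56) = 0, μ(57) = 1, μ(58) = 1, μ(59) = -1, μ(60) = 0, μ(61) = -1, μ(62) = 1, μ(63) = 0, μ(64) = 0, μ(65) = 1, μ(66) = -1, μ(67) = -1, μ(68) = 0, μ(69) = 1, μ(70) = -1, μ(71) = -1, μ(72) = 0, μ(73) = -1, μ(74) = 1, μ(75) = 0, μ(76) = 0, μ(77) = 1, μ(78) = -1, μ(79) = -1, μ(80) = 0, μ(81) = 0, μ(82) = 1, μ(83) = -1, μ(84) = 0, μ(85) = 1, μ(86) = 1, μ(87) = 1, μ(88) = 0, μ(89) = -1, μ(90) = 0, μ(91) = 1, μ(92) = 0, μ(93) = 1, μ(94) = 1, μ(95) = 1, μ(96) = 0, μ(97) = -1, μ(98) = 0, μ(99) = 0, μ(100) = 0, μ(101) = -1, μ(102) = -1, μ(103) = -1, μ(104) = 0, μ(105) = -1, μ(106) = 1, μ(107) = -1, μ(108) = 0, μ(109) = -1, μ(110) = -1, μ(111) = 1, μ(112) = 0, μ(113) = -1, μ(114) = -1, μ(115) = 1, μ(116) = 0, μ(117) = 0, μ(118) = 1, μ(119) = 1, μ(120) = 0, μ(121) = 0, μ(122) = 1, μ(123) = 1, μ(124) = 0, μ(125) = 0, μ(126) = 0, μ(127) = -1, μ(128) = 0, μ(129) = 1, μ(130) = -1, μ(131) = -1, μ(132) = 0, μ(133) = 1, μ(134) = 1, μ(135) = 0, μ(136) = 0, μ(137) = -1, μ(138) = -1. Summing all 138 values: -3. (Mertens function M(x) = Σ_{n ≤ x} μ(n); on average M(x) should be small (PNT ⟺ M(x) = o(x)).)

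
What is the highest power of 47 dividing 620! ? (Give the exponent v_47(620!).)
v_47(620!) = 13

Legendre's formula: v_p(n!) = Σ_{k ≥ 1} ⌊n / p^k⌋. For p = 47, n = 620, the terms are:
  ⌊620/47^1⌋ = ⌊620/47⌋ = 13
(the next term ⌊620/47^2⌋ = 0, terminating the sum). Summing: v_47(620!) = 13 = 13.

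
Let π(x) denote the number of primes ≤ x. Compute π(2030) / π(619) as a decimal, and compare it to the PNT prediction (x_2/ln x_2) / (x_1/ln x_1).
π(2030)/π(619) = 308/114 ≈ 2.7018;  PNT prediction ≈ 2.7680.

π(619) = 114 and π(2030) = 308, so π(2030)/π(619) ≈ 2.7018. The PNT-predicted ratio is (2030/ln(2030)) / (619/ln(619)) ≈ 2.7680. The two agree to within a few percent, as expected.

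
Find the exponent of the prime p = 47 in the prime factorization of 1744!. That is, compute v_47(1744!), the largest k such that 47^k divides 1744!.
v_47(1744!) = 37

Legendre's formula: v_p(n!) = Σ_{k ≥ 1} ⌊n / p^k⌋. For p = 47, n = 1744, the terms are:
  ⌊1744/47^1⌋ = ⌊1744/47⌋ = 37
(the next term ⌊1744/47^2⌋ = 0, terminating the sum). Summing: v_47(1744!) = 37 = 37.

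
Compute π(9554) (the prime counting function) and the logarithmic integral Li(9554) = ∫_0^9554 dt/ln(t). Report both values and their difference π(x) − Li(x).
π(9554) = 1183;  Li(9554) ≈ 1197.59;  π(x) − Li(x) ≈ -14.59.

Direct count of primes ≤ 9554 gives π(9554) = 1183. Numerical evaluation of the logarithmic integral gives Li(9554) ≈ 1197.59. The difference π(x) − Li(x) ≈ -14.59 is typically negative for small/moderate x (Li(x) overestimates), though Littlewood's theorem shows this sign changes infinitely often.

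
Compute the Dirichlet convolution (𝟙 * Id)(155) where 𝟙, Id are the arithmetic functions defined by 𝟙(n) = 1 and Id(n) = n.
(𝟙 * Id)(155) = 192

Divisors of 155: [1, 5, 31, 155]. For each d | 155:
  d = 1: 𝟙(1) · Id(155/1) = 1 · 155 = 155
  d = 5: 𝟙(5) · Id(155/5) = 1 · 31 = 31
  d = 31: 𝟙(31) · Id(155/31) = 1 · 5 = 5
  d = 155: 𝟙(155) · Id(155/155) = 1 · 1 = 1
Summing: (𝟙 * Id)(155) = 155 + 31 + 5 + 1 = 192.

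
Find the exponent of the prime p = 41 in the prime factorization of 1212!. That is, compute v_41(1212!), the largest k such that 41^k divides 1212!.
v_41(1212!) = 29

Legendre's formula: v_p(n!) = Σ_{k ≥ 1} ⌊n / p^k⌋. For p = 41, n = 1212, the terms are:
  ⌊1212/41^1⌋ = ⌊1212/41⌋ = 29
(the next term ⌊1212/41^2⌋ = 0, terminating the sum). Summing: v_41(1212!) = 29 = 29.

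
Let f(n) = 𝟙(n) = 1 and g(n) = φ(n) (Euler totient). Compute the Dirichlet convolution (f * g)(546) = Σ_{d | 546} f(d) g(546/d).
(𝟙 * φ)(546) = 546

Divisors of 546: [1, 2, 3, 6, 7, 13, 14, 21, 26, 39, 42, 78, 91, 182, 273, 546]. For each d | 546:
  d = 1: 𝟙(1) · φ(546/1) = 1 · 144 = 144
  d = 2: 𝟙(2) · φ(546/2) = 1 · 144 = 144
  d = 3: 𝟙(3) · φ(546/3) = 1 · 72 = 72
  d = 6: 𝟙(6) · φ(546/6) = 1 · 72 = 72
  d = 7: 𝟙(7) · φ(546/7) = 1 · 24 = 24
  d = 13: 𝟙(13) · φ(546/13) = 1 · 12 = 12
  d = 14: 𝟙(14) · φ(546/14) = 1 · 24 = 24
  d = 21: 𝟙(21) · φ(546/21) = 1 · 12 = 12
  d = 26: 𝟙(26) · φ(546/26) = 1 · 12 = 12
  d = 39: 𝟙(39) · φ(546/39) = 1 · 6 = 6
  d = 42: 𝟙(42) · φ(546/42) = 1 · 12 = 12
  d = 78: 𝟙(78) · φ(546/78) = 1 · 6 = 6
  d = 91: 𝟙(91) · φ(546/91) = 1 · 2 = 2
  d = 182: 𝟙(182) · φ(546/182) = 1 · 2 = 2
  d = 273: 𝟙(273) · φ(546/273) = 1 · 1 = 1
  d = 546: 𝟙(546) · φ(546/546) = 1 · 1 = 1
Summing: (𝟙 * φ)(546) = 144 + 144 + 72 + 72 + 24 + 12 + 24 + 12 + 12 + 6 + 12 + 6 + 2 + 2 + 1 + 1 = 546.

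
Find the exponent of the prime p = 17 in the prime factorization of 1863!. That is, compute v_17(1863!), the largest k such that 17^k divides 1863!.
v_17(1863!) = 115

Legendre's formula: v_p(n!) = Σ_{k ≥ 1} ⌊n / p^k⌋. For p = 17, n = 1863, the terms are:
  ⌊1863/17^1⌋ = ⌊1863/17⌋ = 109
  ⌊1863/17^2⌋ = ⌊1863/289⌋ = 6
(the next term ⌊1863/17^3⌋ = 0, terminating the sum). Summing: v_17(1863!) = 109 + 6 = 115.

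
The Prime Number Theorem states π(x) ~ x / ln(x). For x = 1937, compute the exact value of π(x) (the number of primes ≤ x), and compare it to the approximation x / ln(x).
π(1937) = 295;  x/ln(x) ≈ 255.92;  relative error ≈ 13.25%.

Directly count primes up to 1937: π(1937) = 295. The PNT approximation gives 1937/ln(1937) ≈ 1937/7.56890 ≈ 255.92. Relative error (π(x) − x/ln(x)) / π(x) ≈ 13.25%; the approximation is known to undercount slightly (Li(x) is a better estimate).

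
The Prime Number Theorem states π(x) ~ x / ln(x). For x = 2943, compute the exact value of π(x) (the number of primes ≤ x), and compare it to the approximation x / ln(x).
π(2943) = 424;  x/ln(x) ≈ 368.47;  relative error ≈ 13.10%.

Directly count primes up to 2943: π(2943) = 424. The PNT approximation gives 2943/ln(2943) ≈ 2943/7.98718 ≈ 368.47. Relative error (π(x) − x/ln(x)) / π(x) ≈ 13.10%; the approximation is known to undercount slightly (Li(x) is a better estimate).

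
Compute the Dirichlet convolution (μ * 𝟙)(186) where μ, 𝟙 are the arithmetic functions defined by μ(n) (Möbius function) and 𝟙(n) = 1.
(μ * 𝟙)(186) = 0

Divisors of 186: [1, 2, 3, 6, 31, 62, 93, 186]. For each d | 186:
  d = 1: μ(1) · 𝟙(186/1) = 1 · 1 = 1
  d = 2: μ(2) · 𝟙(186/2) = -1 · 1 = -1
  d = 3: μ(3) · 𝟙(186/3) = -1 · 1 = -1
  d = 6: μ(6) · 𝟙(186/6) = 1 · 1 = 1
  d = 31: μ(31) · 𝟙(186/31) = -1 · 1 = -1
  d = 62: μ(62) · 𝟙(186/62) = 1 · 1 = 1
  d = 93: μ(93) · 𝟙(186/93) = 1 · 1 = 1
  d = 186: μ(186) · 𝟙(186/186) = -1 · 1 = -1
Summing: (μ * 𝟙)(186) = 1 + -1 + -1 + 1 + -1 + 1 + 1 + -1 = 0.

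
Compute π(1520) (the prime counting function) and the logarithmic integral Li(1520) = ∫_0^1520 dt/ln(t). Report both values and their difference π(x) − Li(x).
π(1520) = 240;  Li(1520) ≈ 250.54;  π(x) − Li(x) ≈ -10.54.

Direct count of primes ≤ 1520 gives π(1520) = 240. Numerical evaluation of the logarithmic integral gives Li(1520) ≈ 250.54. The difference π(x) − Li(x) ≈ -10.54 is typically negative for small/moderate x (Li(x) overestimates), though Littlewood's theorem shows this sign changes infinitely often.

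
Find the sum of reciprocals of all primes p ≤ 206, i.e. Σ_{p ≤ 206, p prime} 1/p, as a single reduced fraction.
Σ 1/p = 15202313841027497739047080375538859939135227730139536997746371469607707132833646367/7799922041683461553249199106329813876687996789903550945093032474868511536164700810

π(206) = 46, so the primes ≤ 206 are [2, 3, 5, 7, 11, 13, 17, 19, 23, 29, 31, 37, 41, 43, 47, 53, 59, 61, 67, 71, 73, 79, 83, 89, 97, 101, 103, 107, 109, 113, 127, 131, 137, 139, 149, 151, 157, 163, 167, 173, 179, 181, 191, 193, 197, 199]. Summing 1/p over these primes: 15202313841027497739047080375538859939135227730139536997746371469607707132833646367/7799922041683461553249199106329813876687996789903550945093032474868511536164700810 ≈ 1.9490. Mertens estimate ln ln(206) + 0.2615 ≈ 1.9344.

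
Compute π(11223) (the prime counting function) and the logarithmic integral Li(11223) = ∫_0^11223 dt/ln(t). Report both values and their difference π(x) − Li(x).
π(11223) = 1357;  Li(11223) ≈ 1378.08;  π(x) − Li(x) ≈ -21.08.

Direct count of primes ≤ 11223 gives π(11223) = 1357. Numerical evaluation of the logarithmic integral gives Li(11223) ≈ 1378.08. The difference π(x) − Li(x) ≈ -21.08 is typically negative for small/moderate x (Li(x) overestimates), though Littlewood's theorem shows this sign changes infinitely often.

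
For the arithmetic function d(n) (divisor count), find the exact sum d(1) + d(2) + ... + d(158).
Σ_{n ≤ 158} d(n) = 826

Compute d(n) for each 1 ≤ n ≤ 158: d(1) = 1, d(2) = 2, d(3) = 2, d(4) = 3, d(5) = 2, d(6) = 4, d(7) = 2, d(8) = 4, d(9) = 3, d(10) = 4, d(11) = 2, d(12) = 6, d(13) = 2, d(14) = 4, d(15) = 4, d(16) = 5, d(17) = 2, d(18) = 6, d(19) = 2, d(20) = 6, d(21) = 4, d(22) = 4, d(23) = 2, d(24) = 8, d(25) = 3, d(26) = 4, d(27) = 4, d(28) = 6, d(29) = 2, d(30) = 8, d(31) = 2, d(32) = 6, d(33) = 4, d(34) = 4, d(35) = 4, d(36) = 9, d(37) = 2, d(38) = 4, d(39) = 4, d(40) = 8, d(41) = 2, d(42) = 8, d(43) = 2, d(44) = 6, d(45) = 6, d(46) = 4, d(47) = 2, d(48) = 10, d(49) = 3, d(50) = 6, d(51) = 4, d(52) = 6, d(53) = 2, d(54) = 8, d(55) = 4, d(56) = 8, d(57) = 4, d(58) = 4, d(59) = 2, d(60) = 12, d(61) = 2, d(62) = 4, d(63) = 6, d(64) = 7, d(65) = 4, d(66) = 8, d(67) = 2, d(68) = 6, d(69) = 4, d(70) = 8, d(71) = 2, d(72) = 12, d(73) = 2, d(74) = 4, d(75) = 6, d(76) = 6, d(77) = 4, d(78) = 8, d(79) = 2, d(80) = 10, d(81) = 5, d(82) = 4, d(83) = 2, d(84) = 12, d(85) = 4, d(86) = 4, d(87) = 4, d(88) = 8, d(89) = 2, d(90) = 12, d(91) = 4, d(92) = 6, d(93) = 4, d(94) = 4, d(95) = 4, d(96) = 12, d(97) = 2, d(98) = 6, d(99) = 6, d(100) = 9, d(101) = 2, d(102) = 8, d(103) = 2, d(104) = 8, d(105) = 8, d(106) = 4, d(107) = 2, d(108) = 12, d(109) = 2, d(110) = 8, d(111) = 4, d(112) = 10, d(113) = 2, d(114) = 8, d(115) = 4, d(116) = 6, d(117) = 6, d(118) = 4, d(119) = 4, d(120) = 16, d(121) = 3, d(122) = 4, d(123) = 4, d(124) = 6, d(125) = 4, d(126) = 12, d(127) = 2, d(128) = 8, d(129) = 4, d(130) = 8, d(131) = 2, d(132) = 12, d(133) = 4, d(134) = 4, d(135) = 8, d(136) = 8, d(137) = 2, d(138) = 8, d(139) = 2, d(140) = 12, d(141) = 4, d(142) = 4, d(143) = 4, d(144) = 15, d(145) = 4, d(146) = 4, d(147) = 6, d(148) = 6, d(149) = 2, d(150) = 12, d(151) = 2, d(152) = 8, d(153) = 6, d(154) = 8, d(155) = 4, d(156) = 12, d(157) = 2, d(158) = 4. Summing all 158 values: 826. (Dirichlet's divisor formula: Σ_{n ≤ x} d(n) = x ln(x) + (2γ − 1) x + O(√x). For x = 158, the asymptotic estimate is ≈ 824.29.)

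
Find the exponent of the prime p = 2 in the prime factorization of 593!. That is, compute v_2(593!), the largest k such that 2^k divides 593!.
v_2(593!) = 589

Legendre's formula: v_p(n!) = Σ_{k ≥ 1} ⌊n / p^k⌋. For p = 2, n = 593, the terms are:
  ⌊593/2^1⌋ = ⌊593/2⌋ = 296
  ⌊593/2^2⌋ = ⌊593/4⌋ = 148
  ⌊593/2^3⌋ = ⌊593/8⌋ = 74
  ⌊593/2^4⌋ = ⌊593/16⌋ = 37
  ⌊593/2^5⌋ = ⌊593/32⌋ = 18
  ⌊593/2^6⌋ = ⌊593/64⌋ = 9
  ⌊593/2^7⌋ = ⌊593/128⌋ = 4
  ⌊593/2^8⌋ = ⌊593/256⌋ = 2
  ⌊593/2^9⌋ = ⌊593/512⌋ = 1
(the next term ⌊593/2^10⌋ = 0, terminating the sum). Summing: v_2(593!) = 296 + 148 + 74 + 37 + 18 + 9 + 4 + 2 + 1 = 589.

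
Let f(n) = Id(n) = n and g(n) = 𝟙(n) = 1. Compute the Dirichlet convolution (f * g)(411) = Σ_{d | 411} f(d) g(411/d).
(Id * 𝟙)(411) = 552

Divisors of 411: [1, 3, 137, 411]. For each d | 411:
  d = 1: Id(1) · 𝟙(411/1) = 1 · 1 = 1
  d = 3: Id(3) · 𝟙(411/3) = 3 · 1 = 3
  d = 137: Id(137) · 𝟙(411/137) = 137 · 1 = 137
  d = 411: Id(411) · 𝟙(411/411) = 411 · 1 = 411
Summing: (Id * 𝟙)(411) = 1 + 3 + 137 + 411 = 552.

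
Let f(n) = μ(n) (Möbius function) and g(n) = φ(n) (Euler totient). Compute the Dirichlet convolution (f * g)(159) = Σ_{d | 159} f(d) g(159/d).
(μ * φ)(159) = 51

Divisors of 159: [1, 3, 53, 159]. For each d | 159:
  d = 1: μ(1) · φ(159/1) = 1 · 104 = 104
  d = 3: μ(3) · φ(159/3) = -1 · 52 = -52
  d = 53: μ(53) · φ(159/53) = -1 · 2 = -2
  d = 159: μ(159) · φ(159/159) = 1 · 1 = 1
Summing: (μ * φ)(159) = 104 + -52 + -2 + 1 = 51.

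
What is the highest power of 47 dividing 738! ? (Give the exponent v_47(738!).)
v_47(738!) = 15

Legendre's formula: v_p(n!) = Σ_{k ≥ 1} ⌊n / p^k⌋. For p = 47, n = 738, the terms are:
  ⌊738/47^1⌋ = ⌊738/47⌋ = 15
(the next term ⌊738/47^2⌋ = 0, terminating the sum). Summing: v_47(738!) = 15 = 15.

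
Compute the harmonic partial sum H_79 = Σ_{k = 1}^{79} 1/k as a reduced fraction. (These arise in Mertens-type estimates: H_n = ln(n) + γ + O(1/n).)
H_79 = 4868007055309996043055960217131137/982844219842241906412811281988800

Direct summation: H_79 = 1 + 1/2 + ... + 1/79. The least common denominator is lcm(1, ..., 79) = 32433859254793982911622772305630400; over this denominator the numerator is 32433859254793982911622772305630400 + 16216929627396991455811386152815200 + 10811286418264660970540924101876800 + 8108464813698495727905693076407600 + 6486771850958796582324554461126080 + 5405643209132330485270462050938400 + 4633408464970568987374681757947200 + 4054232406849247863952846538203800 + 3603762139421553656846974700625600 + 3243385925479398291162277230563040 + 2948532659526725719238433845966400 + 2702821604566165242635231025469200 + 2494912250368767916278674792740800 + 2316704232485284493687340878973600 + 2162257283652932194108184820375360 + 2027116203424623931976423269101900 + 1907874073811410759507221900331200 + 1801881069710776828423487350312800 + 1707045223936525416401198542401600 + 1621692962739699145581138615281520 + 1544469488323522995791560585982400 + 1474266329763362859619216922983200 + 1410167793686694909200990100244800 + 1351410802283082621317615512734600 + 1297354370191759316464910892225216 + 1247456125184383958139337396370400 + 1201254046473851218948991566875200 + 1158352116242642246843670439486800 + 1118408939820482169366302493297600 + 1081128641826466097054092410187680 + 1046253524348192997149121687278400 + 1013558101712311965988211634550950 + 982844219842241906412811281988800 + 953937036905705379753610950165600 + 926681692994113797474936351589440 + 900940534855388414211743675156400 + 876590790670107646260074927179200 + 853522611968262708200599271200800 + 831637416789589305426224930913600 + 810846481369849572790569307640760 + 791069737921804461259092007454400 + 772234744161761497895780292991200 + 754275796623115881665645867572800 + 737133164881681429809608461491600 + 720752427884310731369394940125120 + 705083896843347454600495050122400 + 690082111804127295991973878843200 + 675705401141541310658807756367300 + 661915494995795569624954536849600 + 648677185095879658232455446112608 + 635958024603803586502407300110400 + 623728062592191979069668698185200 + 611959608581018545502316458596800 + 600627023236925609474495783437600 + 589706531905345143847686769193280 + 579176058121321123421835219743400 + 569015074645508472133732847467200 + 559204469910241084683151246648800 + 549726428047355642569877496705600 + 540564320913233048527046205093840 + 531702610734327588715127414846400 + 523126762174096498574560843639200 + 514823162774507665263853528660800 + 506779050856155982994105817275475 + 498982450073753583255734958548160 + 491422109921120953206405640994400 + 484087451564089297188399586651200 + 476968518452852689876805475082800 + 470055931228898303066996700081600 + 463340846497056898737468175794720 + 456814919081605393121447497262400 + 450470267427694207105871837578200 + 444299441846492916597572223364800 + 438295395335053823130037463589600 + 432451456730586438821636964075072 + 426761305984131354100299635600400 + 421218951360960817034061977995200 + 415818708394794652713112465456800 + 410555180440430163438262940577600 = 160644232825229869420846687165327521, so H_79 = 160644232825229869420846687165327521/32433859254793982911622772305630400; reducing by gcd(160644232825229869420846687165327521, 32433859254793982911622772305630400) = 33 gives 4868007055309996043055960217131137/982844219842241906412811281988800 ≈ 4.95298. (The PNT-adjacent estimate ln(79) + γ ≈ 4.94666 matches within O(1/n).)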